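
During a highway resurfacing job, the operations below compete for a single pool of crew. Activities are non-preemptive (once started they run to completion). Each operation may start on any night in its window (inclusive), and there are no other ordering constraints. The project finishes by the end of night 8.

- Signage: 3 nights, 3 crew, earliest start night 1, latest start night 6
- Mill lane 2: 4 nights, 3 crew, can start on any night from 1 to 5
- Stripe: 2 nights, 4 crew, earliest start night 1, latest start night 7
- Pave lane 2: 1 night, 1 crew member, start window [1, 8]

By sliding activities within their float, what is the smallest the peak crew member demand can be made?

Early-start (Signage@1, Mill lane 2@1, Stripe@1, Pave lane 2@1) gives peak 11: n1:11  n2:10  n3:6  n4:3  n5:0  n6:0  n7:0  n8:0.
Shift Stripe→5, Pave lane 2→4.
Schedule Signage@1, Mill lane 2@1, Stripe@5, Pave lane 2@4: n1:6  n2:6  n3:6  n4:4  n5:4  n6:4  n7:0  n8:0 — peak 6.

6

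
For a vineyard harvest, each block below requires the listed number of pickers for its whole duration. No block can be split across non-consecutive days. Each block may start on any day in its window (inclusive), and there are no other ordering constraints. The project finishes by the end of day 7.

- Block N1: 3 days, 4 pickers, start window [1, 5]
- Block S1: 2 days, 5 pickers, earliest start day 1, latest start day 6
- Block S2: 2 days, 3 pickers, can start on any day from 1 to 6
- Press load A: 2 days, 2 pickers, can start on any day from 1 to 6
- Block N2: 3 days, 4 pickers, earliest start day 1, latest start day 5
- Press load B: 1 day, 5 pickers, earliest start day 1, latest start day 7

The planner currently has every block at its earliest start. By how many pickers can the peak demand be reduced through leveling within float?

Early-start peak: d1:23  d2:18  d3:8  d4:0  d5:0  d6:0  d7:0 ⇒ 23.
Leveled (Block N1@1, Block S1@4, Block S2@4, Press load A@6, Block N2@1, Press load B@6): d1:8  d2:8  d3:8  d4:8  d5:8  d6:7  d7:2 ⇒ 8.
Reduction 23 − 8 = 15.

15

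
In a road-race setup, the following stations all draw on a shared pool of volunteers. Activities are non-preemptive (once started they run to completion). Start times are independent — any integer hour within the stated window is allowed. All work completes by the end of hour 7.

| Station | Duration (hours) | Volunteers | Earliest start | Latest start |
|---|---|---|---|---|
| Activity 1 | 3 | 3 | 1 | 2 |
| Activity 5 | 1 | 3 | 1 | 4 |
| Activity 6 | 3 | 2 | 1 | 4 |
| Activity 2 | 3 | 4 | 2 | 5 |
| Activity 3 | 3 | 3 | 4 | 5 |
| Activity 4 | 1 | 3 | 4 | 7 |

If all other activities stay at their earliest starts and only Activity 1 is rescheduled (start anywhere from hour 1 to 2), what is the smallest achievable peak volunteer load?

10

Activity 1@1: h1:8  h2:9  h3:9  h4:10  h5:3  h6:3  h7:0 → peak 10
Activity 1@2: h1:5  h2:9  h3:9  h4:13  h5:3  h6:3  h7:0 → peak 13
Best is Activity 1@1, peak 10.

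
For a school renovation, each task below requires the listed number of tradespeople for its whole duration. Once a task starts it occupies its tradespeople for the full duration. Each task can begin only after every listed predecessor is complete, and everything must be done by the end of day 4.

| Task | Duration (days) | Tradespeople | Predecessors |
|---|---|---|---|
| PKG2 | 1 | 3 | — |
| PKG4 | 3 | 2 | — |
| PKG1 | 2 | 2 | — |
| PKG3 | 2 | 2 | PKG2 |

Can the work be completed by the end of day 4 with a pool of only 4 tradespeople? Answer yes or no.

no

Total tradesperson-days = 17; over 4 days the average is 17/4 > 4, so some day must exceed 4.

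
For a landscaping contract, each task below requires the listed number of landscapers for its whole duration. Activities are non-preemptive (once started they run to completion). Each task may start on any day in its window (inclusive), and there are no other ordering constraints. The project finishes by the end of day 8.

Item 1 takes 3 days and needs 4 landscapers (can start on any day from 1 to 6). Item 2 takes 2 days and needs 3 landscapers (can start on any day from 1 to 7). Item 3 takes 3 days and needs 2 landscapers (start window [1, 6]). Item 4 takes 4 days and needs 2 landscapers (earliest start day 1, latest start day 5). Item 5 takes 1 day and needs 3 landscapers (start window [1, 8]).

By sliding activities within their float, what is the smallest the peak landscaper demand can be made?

Early-start (Item 1@1, Item 2@1, Item 3@1, Item 4@1, Item 5@1) gives peak 14: d1:14  d2:11  d3:8  d4:2  d5:0  d6:0  d7:0  d8:0.
Shift Item 2→4, Item 3→6, Item 4→4, Item 5→8.
Schedule Item 1@1, Item 2@4, Item 3@6, Item 4@4, Item 5@8: d1:4  d2:4  d3:4  d4:5  d5:5  d6:4  d7:4  d8:5 — peak 5.
Total landscaper-days = 35 over 8 days ⇒ peak ≥ ⌈35/8⌉ = 5, so 5 is optimal.

5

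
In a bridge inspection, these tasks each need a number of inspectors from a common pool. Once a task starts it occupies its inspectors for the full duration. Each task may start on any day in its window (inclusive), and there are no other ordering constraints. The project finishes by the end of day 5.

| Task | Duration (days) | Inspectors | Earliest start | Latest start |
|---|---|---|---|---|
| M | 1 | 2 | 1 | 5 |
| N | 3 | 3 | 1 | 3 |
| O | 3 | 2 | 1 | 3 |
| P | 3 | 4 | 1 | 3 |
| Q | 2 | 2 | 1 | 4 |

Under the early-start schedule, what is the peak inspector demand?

13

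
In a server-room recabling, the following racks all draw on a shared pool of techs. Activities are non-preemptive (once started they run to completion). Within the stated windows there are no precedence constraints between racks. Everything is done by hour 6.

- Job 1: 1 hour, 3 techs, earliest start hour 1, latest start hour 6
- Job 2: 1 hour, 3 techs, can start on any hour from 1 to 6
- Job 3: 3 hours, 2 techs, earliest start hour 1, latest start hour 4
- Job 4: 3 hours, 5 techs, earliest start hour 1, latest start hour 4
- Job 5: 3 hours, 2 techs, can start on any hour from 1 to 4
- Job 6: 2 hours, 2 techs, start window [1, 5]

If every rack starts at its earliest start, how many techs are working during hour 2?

11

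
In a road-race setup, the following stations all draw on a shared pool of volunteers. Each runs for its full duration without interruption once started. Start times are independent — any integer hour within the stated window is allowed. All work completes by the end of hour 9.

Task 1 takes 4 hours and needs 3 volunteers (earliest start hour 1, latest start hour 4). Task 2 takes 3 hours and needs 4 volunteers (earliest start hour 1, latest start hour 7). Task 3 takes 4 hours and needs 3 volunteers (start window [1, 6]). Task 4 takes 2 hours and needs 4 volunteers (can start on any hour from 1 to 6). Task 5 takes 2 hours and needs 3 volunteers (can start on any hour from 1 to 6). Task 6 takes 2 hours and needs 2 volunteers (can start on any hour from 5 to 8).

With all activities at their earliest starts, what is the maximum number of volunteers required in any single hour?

Early-start schedule: Task 1@1, Task 2@1, Task 3@1, Task 4@1, Task 5@1, Task 6@5.
Load per hour: hour 1: 17, hour 2: 17, hour 3: 10, hour 4: 6, hour 5: 2, hour 6: 2, hour 7: 0, hour 8: 0, hour 9: 0.
Peak is 17.

17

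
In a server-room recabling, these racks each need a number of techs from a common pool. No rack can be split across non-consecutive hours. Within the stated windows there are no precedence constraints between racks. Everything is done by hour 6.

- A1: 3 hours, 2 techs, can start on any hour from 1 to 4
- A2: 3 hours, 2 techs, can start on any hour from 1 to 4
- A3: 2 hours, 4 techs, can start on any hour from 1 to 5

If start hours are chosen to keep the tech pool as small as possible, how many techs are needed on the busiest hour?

4

Early-start (A1@1, A2@1, A3@1) gives peak 8: h1:8  h2:8  h3:4  h4:0  h5:0  h6:0.
Shift A3→4.
Schedule A1@1, A2@1, A3@4: h1:4  h2:4  h3:4  h4:4  h5:4  h6:0 — peak 4.
Total tech-hours = 20 over 6 hours ⇒ peak ≥ ⌈20/6⌉ = 4, so 4 is optimal.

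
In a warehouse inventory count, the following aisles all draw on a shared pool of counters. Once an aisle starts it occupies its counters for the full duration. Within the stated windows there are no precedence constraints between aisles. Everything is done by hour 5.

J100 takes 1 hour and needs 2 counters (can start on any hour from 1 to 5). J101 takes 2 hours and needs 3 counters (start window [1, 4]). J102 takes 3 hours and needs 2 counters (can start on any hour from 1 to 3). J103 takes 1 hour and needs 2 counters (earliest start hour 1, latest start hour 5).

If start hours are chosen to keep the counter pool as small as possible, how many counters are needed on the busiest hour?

4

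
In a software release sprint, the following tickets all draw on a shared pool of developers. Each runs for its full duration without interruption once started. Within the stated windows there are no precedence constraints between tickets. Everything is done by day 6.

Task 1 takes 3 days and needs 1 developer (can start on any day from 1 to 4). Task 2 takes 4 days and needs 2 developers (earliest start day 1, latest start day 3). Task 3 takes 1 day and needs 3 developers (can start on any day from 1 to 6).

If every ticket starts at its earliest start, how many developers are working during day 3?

3

At early start, day 3 has: Task 1, Task 2.
Demand: 1 + 2 = 3.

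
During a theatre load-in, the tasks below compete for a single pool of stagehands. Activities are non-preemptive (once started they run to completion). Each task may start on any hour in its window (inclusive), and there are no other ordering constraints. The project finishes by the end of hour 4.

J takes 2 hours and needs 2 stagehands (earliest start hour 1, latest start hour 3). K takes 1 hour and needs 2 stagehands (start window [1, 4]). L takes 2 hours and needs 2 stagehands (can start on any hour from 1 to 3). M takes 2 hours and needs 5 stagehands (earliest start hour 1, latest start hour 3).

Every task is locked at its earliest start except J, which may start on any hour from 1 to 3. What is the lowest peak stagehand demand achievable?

J@1: h1:11  h2:9  h3:0  h4:0 → peak 11
J@2: h1:9  h2:9  h3:2  h4:0 → peak 9
J@3: h1:9  h2:7  h3:2  h4:2 → peak 9
Best is J@2, peak 9.

9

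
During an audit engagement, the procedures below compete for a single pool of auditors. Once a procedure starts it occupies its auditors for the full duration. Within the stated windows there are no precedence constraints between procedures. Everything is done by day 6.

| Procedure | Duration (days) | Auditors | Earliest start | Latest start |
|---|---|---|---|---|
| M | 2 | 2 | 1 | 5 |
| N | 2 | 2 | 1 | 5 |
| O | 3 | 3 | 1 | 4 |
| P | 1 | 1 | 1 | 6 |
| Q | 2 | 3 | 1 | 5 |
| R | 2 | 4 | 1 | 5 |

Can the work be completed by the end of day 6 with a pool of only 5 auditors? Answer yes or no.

no

Total auditor-days = 32; over 6 days the average is 32/6 > 5, so some day must exceed 5.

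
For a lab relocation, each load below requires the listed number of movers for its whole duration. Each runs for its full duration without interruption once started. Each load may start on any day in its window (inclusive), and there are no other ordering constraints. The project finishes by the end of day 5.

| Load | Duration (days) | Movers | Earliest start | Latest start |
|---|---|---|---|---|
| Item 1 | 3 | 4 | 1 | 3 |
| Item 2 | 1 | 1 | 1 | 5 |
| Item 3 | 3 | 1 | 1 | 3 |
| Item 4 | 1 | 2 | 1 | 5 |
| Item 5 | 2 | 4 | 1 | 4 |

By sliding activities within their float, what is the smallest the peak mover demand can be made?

Early-start (Item 1@1, Item 2@1, Item 3@1, Item 4@1, Item 5@1) gives peak 12: d1:12  d2:9  d3:5  d4:0  d5:0.
Shift Item 4→4, Item 5→4.
Schedule Item 1@1, Item 2@1, Item 3@1, Item 4@4, Item 5@4: d1:6  d2:5  d3:5  d4:6  d5:4 — peak 6.
Total mover-days = 26 over 5 days ⇒ peak ≥ ⌈26/5⌉ = 6, so 6 is optimal.

6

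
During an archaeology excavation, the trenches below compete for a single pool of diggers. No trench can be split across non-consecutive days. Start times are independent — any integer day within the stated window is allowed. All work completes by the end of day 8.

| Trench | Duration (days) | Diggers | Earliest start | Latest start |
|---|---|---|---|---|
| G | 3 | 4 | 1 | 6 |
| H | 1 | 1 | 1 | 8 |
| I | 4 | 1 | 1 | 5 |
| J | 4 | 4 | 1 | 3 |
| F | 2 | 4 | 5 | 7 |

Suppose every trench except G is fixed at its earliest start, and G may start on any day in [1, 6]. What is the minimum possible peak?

8

G@1: d1:10  d2:9  d3:9  d4:5  d5:4  d6:4  d7:0  d8:0 → peak 10
G@2: d1:6  d2:9  d3:9  d4:9  d5:4  d6:4  d7:0  d8:0 → peak 9
G@3: d1:6  d2:5  d3:9  d4:9  d5:8  d6:4  d7:0  d8:0 → peak 9
G@4: d1:6  d2:5  d3:5  d4:9  d5:8  d6:8  d7:0  d8:0 → peak 9
G@5: d1:6  d2:5  d3:5  d4:5  d5:8  d6:8  d7:4  d8:0 → peak 8
G@6: d1:6  d2:5  d3:5  d4:5  d5:4  d6:8  d7:4  d8:4 → peak 8
Best is G@5, peak 8.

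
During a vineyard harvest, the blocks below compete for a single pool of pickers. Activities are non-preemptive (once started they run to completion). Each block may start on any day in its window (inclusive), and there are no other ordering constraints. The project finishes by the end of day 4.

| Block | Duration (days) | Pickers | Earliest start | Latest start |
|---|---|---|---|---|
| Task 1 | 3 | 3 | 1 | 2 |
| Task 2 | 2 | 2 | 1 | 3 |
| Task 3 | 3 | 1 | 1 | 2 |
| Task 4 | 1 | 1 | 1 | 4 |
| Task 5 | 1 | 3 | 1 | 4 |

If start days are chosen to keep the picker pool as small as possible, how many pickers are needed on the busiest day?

6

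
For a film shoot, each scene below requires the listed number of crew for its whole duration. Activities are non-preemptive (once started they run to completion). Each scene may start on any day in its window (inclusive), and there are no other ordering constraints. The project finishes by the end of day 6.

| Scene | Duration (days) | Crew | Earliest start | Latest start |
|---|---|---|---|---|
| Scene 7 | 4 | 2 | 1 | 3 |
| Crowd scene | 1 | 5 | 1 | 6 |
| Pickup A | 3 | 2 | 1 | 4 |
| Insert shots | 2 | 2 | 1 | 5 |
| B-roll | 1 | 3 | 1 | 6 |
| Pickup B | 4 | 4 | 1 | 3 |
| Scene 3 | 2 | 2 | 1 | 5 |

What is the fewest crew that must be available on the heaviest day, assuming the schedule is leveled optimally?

8

Early-start (Scene 7@1, Crowd scene@1, Pickup A@1, Insert shots@1, B-roll@1, Pickup B@1, Scene 3@1) gives peak 20: d1:20  d2:12  d3:8  d4:6  d5:0  d6:0.
Shift Pickup A→2, Insert shots→5, B-roll→2, Pickup B→3, Scene 3→5.
Schedule Scene 7@1, Crowd scene@1, Pickup A@2, Insert shots@5, B-roll@2, Pickup B@3, Scene 3@5: d1:7  d2:7  d3:8  d4:8  d5:8  d6:8 — peak 8.
Total crew member-days = 46 over 6 days ⇒ peak ≥ ⌈46/6⌉ = 8, so 8 is optimal.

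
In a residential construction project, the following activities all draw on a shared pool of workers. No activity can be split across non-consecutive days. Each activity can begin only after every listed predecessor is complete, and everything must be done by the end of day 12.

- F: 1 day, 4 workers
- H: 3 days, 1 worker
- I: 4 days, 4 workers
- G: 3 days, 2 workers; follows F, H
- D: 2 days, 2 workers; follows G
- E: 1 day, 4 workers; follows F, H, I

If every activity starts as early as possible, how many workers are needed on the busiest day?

9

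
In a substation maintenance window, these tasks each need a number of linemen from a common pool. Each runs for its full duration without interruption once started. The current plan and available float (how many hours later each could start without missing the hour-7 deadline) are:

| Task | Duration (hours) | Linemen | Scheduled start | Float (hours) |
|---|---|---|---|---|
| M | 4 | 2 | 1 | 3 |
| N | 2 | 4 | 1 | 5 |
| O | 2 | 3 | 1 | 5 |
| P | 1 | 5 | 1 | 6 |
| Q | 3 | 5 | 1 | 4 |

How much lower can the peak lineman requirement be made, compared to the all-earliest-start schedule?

12

Early-start peak: h1:19  h2:14  h3:7  h4:2  h5:0  h6:0  h7:0 ⇒ 19.
Leveled (M@1, N@4, O@5, P@7, Q@1): h1:7  h2:7  h3:7  h4:6  h5:7  h6:3  h7:5 ⇒ 7.
Reduction 19 − 7 = 12.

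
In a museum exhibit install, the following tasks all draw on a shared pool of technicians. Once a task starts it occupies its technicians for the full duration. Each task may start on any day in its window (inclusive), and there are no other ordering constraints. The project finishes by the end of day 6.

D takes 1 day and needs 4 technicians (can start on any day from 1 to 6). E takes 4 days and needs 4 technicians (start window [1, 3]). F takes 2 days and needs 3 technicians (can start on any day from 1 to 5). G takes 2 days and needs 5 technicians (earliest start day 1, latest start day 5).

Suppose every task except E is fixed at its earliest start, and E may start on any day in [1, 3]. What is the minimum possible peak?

12

E@1: d1:16  d2:12  d3:4  d4:4  d5:0  d6:0 → peak 16
E@2: d1:12  d2:12  d3:4  d4:4  d5:4  d6:0 → peak 12
E@3: d1:12  d2:8  d3:4  d4:4  d5:4  d6:4 → peak 12
Best is E@2, peak 12.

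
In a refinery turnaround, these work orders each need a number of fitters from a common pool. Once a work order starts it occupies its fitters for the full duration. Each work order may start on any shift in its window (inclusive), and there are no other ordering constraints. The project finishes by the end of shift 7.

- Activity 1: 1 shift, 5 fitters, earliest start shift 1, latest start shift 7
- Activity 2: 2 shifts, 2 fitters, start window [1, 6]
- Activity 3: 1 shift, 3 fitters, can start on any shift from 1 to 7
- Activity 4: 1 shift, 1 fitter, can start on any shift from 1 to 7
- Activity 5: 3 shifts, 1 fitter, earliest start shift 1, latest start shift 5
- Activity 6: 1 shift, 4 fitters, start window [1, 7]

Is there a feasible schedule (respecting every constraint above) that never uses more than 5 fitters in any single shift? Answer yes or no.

yes

Schedule Activity 1@1, Activity 2@2, Activity 3@2, Activity 4@3, Activity 5@3, Activity 6@4: s1:5  s2:5  s3:4  s4:5  s5:1  s6:0  s7:0 — peak 5 ≤ 5.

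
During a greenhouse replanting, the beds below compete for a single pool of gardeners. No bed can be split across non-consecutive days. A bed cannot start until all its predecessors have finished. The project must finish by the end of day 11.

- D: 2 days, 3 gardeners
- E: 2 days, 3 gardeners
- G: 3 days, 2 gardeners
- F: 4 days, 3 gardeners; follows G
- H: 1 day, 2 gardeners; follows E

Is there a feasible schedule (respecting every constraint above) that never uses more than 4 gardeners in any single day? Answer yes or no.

yes

Schedule D@1, E@3, G@5, F@8, H@5: d1:3  d2:3  d3:3  d4:3  d5:4  d6:2  d7:2  d8:3  d9:3  d10:3  d11:3 — peak 4 ≤ 4.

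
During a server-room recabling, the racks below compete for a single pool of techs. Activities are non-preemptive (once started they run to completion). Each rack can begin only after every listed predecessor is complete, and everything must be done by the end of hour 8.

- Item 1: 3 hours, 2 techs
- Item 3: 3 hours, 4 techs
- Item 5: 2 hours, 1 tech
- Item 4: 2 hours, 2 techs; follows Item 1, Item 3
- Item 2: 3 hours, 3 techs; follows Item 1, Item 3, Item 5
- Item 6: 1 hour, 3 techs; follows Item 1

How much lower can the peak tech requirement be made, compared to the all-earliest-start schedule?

2

Early-start peak: h1:7  h2:7  h3:6  h4:8  h5:5  h6:3  h7:0  h8:0 ⇒ 8.
Leveled (Item 1@1, Item 3@1, Item 5@4, Item 4@4, Item 2@6, Item 6@4): h1:6  h2:6  h3:6  h4:6  h5:3  h6:3  h7:3  h8:3 ⇒ 6.
Reduction 8 − 6 = 2.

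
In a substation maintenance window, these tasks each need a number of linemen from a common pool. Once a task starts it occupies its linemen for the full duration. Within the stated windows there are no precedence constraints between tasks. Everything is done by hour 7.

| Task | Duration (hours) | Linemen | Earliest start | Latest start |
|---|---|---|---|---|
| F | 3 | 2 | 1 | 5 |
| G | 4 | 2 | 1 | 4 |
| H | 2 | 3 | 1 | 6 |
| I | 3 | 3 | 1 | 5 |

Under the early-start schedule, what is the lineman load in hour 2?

At early start, hour 2 has: F, G, H, I.
Demand: 2 + 2 + 3 + 3 = 10.

10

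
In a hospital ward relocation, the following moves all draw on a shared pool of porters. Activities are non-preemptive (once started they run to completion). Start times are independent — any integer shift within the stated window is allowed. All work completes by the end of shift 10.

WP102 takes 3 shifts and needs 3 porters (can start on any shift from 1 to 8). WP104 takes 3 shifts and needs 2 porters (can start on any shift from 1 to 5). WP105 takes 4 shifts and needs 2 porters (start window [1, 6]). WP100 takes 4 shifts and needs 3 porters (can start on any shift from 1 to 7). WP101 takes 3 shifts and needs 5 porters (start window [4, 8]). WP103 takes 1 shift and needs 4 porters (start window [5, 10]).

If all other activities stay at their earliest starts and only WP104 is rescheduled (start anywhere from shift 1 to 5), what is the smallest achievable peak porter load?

WP104@1: s1:10  s2:10  s3:10  s4:10  s5:9  s6:5  s7:0  s8:0  s9:0  s10:0 → peak 10
WP104@2: s1:8  s2:10  s3:10  s4:12  s5:9  s6:5  s7:0  s8:0  s9:0  s10:0 → peak 12
WP104@3: s1:8  s2:8  s3:10  s4:12  s5:11  s6:5  s7:0  s8:0  s9:0  s10:0 → peak 12
WP104@4: s1:8  s2:8  s3:8  s4:12  s5:11  s6:7  s7:0  s8:0  s9:0  s10:0 → peak 12
WP104@5: s1:8  s2:8  s3:8  s4:10  s5:11  s6:7  s7:2  s8:0  s9:0  s10:0 → peak 11
Best is WP104@1, peak 10.

10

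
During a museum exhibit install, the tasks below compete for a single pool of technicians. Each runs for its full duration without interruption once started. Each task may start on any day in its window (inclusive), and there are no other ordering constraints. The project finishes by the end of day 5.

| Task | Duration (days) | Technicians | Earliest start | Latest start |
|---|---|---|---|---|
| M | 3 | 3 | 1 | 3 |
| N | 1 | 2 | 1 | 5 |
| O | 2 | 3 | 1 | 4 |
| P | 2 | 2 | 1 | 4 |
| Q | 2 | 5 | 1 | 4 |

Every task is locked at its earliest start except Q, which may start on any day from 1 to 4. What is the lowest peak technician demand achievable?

Q@1: d1:15  d2:13  d3:3  d4:0  d5:0 → peak 15
Q@2: d1:10  d2:13  d3:8  d4:0  d5:0 → peak 13
Q@3: d1:10  d2:8  d3:8  d4:5  d5:0 → peak 10
Q@4: d1:10  d2:8  d3:3  d4:5  d5:5 → peak 10
Best is Q@3, peak 10.

10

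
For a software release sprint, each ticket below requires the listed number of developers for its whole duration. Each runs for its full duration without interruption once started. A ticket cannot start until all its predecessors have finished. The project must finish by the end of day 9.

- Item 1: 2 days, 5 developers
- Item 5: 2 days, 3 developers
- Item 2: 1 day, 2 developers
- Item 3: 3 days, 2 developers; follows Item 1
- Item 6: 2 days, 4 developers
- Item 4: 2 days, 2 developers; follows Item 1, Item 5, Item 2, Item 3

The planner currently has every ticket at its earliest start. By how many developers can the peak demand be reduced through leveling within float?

Early-start peak: d1:14  d2:12  d3:2  d4:2  d5:2  d6:2  d7:2  d8:0  d9:0 ⇒ 14.
Leveled (Item 1@1, Item 5@3, Item 2@5, Item 3@3, Item 6@6, Item 4@8): d1:5  d2:5  d3:5  d4:5  d5:4  d6:4  d7:4  d8:2  d9:2 ⇒ 5.
Reduction 14 − 5 = 9.

9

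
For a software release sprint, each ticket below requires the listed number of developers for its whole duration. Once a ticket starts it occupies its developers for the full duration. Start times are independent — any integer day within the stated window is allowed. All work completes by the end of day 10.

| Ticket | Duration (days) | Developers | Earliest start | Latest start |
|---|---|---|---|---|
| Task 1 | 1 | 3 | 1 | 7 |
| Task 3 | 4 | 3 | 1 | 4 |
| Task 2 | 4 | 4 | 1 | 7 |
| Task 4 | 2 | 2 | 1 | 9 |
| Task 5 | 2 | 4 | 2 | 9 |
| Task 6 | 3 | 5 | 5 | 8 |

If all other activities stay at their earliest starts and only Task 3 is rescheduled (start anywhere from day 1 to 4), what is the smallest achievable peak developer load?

Task 3@1: d1:12  d2:13  d3:11  d4:7  d5:5  d6:5  d7:5  d8:0  d9:0  d10:0 → peak 13
Task 3@2: d1:9  d2:13  d3:11  d4:7  d5:8  d6:5  d7:5  d8:0  d9:0  d10:0 → peak 13
Task 3@3: d1:9  d2:10  d3:11  d4:7  d5:8  d6:8  d7:5  d8:0  d9:0  d10:0 → peak 11
Task 3@4: d1:9  d2:10  d3:8  d4:7  d5:8  d6:8  d7:8  d8:0  d9:0  d10:0 → peak 10
Best is Task 3@4, peak 10.

10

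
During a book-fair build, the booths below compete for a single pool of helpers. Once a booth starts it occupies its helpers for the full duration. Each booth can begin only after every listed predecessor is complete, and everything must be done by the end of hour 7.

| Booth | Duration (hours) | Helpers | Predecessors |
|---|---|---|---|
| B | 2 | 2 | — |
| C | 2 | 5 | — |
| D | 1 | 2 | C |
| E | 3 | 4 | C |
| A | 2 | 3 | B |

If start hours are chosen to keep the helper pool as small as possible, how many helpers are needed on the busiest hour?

Early-start (B@1, C@1, D@3, E@3, A@3) gives peak 9: h1:7  h2:7  h3:9  h4:7  h5:4  h6:0  h7:0.
Shift B→3, D→5, A→6.
Schedule B@3, C@1, D@5, E@3, A@6: h1:5  h2:5  h3:6  h4:6  h5:6  h6:3  h7:3 — peak 6.

6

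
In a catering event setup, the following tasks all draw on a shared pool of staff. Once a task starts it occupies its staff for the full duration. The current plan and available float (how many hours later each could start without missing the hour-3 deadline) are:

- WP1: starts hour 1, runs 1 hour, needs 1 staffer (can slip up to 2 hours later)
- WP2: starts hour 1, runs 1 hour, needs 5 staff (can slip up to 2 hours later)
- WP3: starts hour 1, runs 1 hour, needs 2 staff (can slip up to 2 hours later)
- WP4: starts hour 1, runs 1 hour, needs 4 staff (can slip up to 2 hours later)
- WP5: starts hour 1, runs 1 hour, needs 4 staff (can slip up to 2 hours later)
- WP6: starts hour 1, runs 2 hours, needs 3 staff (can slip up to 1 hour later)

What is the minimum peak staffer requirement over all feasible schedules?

8

Early-start (WP1@1, WP2@1, WP3@1, WP4@1, WP5@1, WP6@1) gives peak 19: h1:19  h2:3  h3:0.
Shift WP4→2, WP5→3, WP6→2.
Schedule WP1@1, WP2@1, WP3@1, WP4@2, WP5@3, WP6@2: h1:8  h2:7  h3:7 — peak 8.
Total staffer-hours = 22 over 3 hours ⇒ peak ≥ ⌈22/3⌉ = 8, so 8 is optimal.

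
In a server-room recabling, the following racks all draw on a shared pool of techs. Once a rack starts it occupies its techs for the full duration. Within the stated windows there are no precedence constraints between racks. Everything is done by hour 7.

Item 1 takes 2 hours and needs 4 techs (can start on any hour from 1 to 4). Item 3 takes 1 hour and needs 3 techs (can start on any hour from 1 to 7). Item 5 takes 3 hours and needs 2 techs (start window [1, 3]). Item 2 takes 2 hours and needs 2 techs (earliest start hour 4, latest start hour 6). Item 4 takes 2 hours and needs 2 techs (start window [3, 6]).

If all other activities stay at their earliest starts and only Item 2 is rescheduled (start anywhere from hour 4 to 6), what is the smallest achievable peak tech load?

9

Item 2@4: h1:9  h2:6  h3:4  h4:4  h5:2  h6:0  h7:0 → peak 9
Item 2@5: h1:9  h2:6  h3:4  h4:2  h5:2  h6:2  h7:0 → peak 9
Item 2@6: h1:9  h2:6  h3:4  h4:2  h5:0  h6:2  h7:2 → peak 9
Best is Item 2@4, peak 9.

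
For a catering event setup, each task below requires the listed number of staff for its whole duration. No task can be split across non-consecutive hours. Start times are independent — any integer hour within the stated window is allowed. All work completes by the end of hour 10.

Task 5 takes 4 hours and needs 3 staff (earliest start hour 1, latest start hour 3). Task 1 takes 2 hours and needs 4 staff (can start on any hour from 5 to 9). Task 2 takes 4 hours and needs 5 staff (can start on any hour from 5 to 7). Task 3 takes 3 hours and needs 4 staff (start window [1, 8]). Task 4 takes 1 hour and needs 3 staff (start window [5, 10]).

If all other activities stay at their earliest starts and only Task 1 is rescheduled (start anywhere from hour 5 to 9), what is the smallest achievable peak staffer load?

Task 1@5: h1:7  h2:7  h3:7  h4:3  h5:12  h6:9  h7:5  h8:5  h9:0  h10:0 → peak 12
Task 1@6: h1:7  h2:7  h3:7  h4:3  h5:8  h6:9  h7:9  h8:5  h9:0  h10:0 → peak 9
Task 1@7: h1:7  h2:7  h3:7  h4:3  h5:8  h6:5  h7:9  h8:9  h9:0  h10:0 → peak 9
Task 1@8: h1:7  h2:7  h3:7  h4:3  h5:8  h6:5  h7:5  h8:9  h9:4  h10:0 → peak 9
Task 1@9: h1:7  h2:7  h3:7  h4:3  h5:8  h6:5  h7:5  h8:5  h9:4  h10:4 → peak 8
Best is Task 1@9, peak 8.

8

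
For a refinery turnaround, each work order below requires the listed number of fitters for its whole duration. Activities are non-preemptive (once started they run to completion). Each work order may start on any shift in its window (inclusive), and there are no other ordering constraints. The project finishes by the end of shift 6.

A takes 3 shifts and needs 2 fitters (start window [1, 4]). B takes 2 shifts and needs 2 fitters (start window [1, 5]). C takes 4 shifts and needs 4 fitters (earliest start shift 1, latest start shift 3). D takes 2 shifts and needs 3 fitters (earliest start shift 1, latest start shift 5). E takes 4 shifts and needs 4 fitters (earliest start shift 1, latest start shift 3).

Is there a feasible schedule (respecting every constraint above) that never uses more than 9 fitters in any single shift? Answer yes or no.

no

The minimum achievable peak is 10; 9 < 10, so no feasible schedule stays within the cap.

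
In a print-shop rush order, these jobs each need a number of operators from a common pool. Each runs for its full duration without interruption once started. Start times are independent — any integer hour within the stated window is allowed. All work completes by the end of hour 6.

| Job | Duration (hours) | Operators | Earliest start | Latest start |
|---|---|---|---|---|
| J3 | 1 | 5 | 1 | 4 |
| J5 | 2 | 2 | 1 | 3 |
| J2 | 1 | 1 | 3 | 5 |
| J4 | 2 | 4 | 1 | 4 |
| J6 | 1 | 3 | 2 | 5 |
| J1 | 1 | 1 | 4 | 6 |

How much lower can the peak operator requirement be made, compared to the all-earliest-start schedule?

Early-start peak: h1:11  h2:9  h3:1  h4:1  h5:0  h6:0 ⇒ 11.
Leveled (J3@1, J5@2, J2@3, J4@4, J6@2, J1@4): h1:5  h2:5  h3:3  h4:5  h5:4  h6:0 ⇒ 5.
Reduction 11 − 5 = 6.

6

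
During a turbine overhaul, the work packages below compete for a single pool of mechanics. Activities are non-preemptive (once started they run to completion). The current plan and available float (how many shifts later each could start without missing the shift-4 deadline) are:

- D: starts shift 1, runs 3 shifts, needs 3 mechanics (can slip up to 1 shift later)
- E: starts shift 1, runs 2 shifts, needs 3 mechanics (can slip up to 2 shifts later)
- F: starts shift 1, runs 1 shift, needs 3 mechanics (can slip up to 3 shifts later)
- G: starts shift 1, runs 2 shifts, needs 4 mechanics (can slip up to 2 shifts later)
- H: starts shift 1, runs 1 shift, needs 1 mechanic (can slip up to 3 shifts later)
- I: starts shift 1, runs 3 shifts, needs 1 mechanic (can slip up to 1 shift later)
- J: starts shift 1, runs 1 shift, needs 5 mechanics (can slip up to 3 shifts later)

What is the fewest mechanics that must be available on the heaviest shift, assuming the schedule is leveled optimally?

10

Early-start (D@1, E@1, F@1, G@1, H@1, I@1, J@1) gives peak 20: s1:20  s2:11  s3:4  s4:0.
Shift G→3, I→2, J→4.
Schedule D@1, E@1, F@1, G@3, H@1, I@2, J@4: s1:10  s2:7  s3:8  s4:10 — peak 10.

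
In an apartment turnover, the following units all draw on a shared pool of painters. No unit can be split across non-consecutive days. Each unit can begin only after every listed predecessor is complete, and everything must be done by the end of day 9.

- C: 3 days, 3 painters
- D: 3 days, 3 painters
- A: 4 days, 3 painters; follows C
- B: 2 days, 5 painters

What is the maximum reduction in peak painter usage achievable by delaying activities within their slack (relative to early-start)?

5

Early-start peak: d1:11  d2:11  d3:6  d4:3  d5:3  d6:3  d7:3  d8:0  d9:0 ⇒ 11.
Leveled (C@1, D@1, A@4, B@8): d1:6  d2:6  d3:6  d4:3  d5:3  d6:3  d7:3  d8:5  d9:5 ⇒ 6.
Reduction 11 − 6 = 5.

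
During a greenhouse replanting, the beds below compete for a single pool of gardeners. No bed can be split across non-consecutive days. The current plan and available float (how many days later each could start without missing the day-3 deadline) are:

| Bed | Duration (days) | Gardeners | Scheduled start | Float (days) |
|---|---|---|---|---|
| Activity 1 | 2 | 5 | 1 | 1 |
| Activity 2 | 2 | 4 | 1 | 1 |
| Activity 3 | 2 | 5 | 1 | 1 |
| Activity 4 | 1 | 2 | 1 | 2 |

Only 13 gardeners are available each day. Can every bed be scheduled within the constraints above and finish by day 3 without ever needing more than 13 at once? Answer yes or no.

The minimum achievable peak is 14; 13 < 14, so no feasible schedule stays within the cap.

no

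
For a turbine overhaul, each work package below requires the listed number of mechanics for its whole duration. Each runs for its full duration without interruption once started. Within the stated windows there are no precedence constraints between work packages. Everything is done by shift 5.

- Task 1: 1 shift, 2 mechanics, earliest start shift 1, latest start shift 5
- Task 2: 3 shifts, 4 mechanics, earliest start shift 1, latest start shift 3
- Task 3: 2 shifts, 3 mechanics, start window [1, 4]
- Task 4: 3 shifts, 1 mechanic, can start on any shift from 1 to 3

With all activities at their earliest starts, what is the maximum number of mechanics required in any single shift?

10

Early-start schedule: Task 1@1, Task 2@1, Task 3@1, Task 4@1.
Load per shift: shift 1: 10, shift 2: 8, shift 3: 5, shift 4: 0, shift 5: 0.
Peak is 10.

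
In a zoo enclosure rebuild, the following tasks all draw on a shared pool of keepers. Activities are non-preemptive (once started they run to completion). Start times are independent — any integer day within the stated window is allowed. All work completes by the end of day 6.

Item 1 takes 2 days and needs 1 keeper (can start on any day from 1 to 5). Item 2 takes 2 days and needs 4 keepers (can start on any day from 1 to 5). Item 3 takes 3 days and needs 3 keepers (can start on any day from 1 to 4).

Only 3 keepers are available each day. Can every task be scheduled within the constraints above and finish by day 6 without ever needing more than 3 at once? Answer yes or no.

no

Total keeper-days = 19; over 6 days the average is 19/6 > 3, so some day must exceed 3.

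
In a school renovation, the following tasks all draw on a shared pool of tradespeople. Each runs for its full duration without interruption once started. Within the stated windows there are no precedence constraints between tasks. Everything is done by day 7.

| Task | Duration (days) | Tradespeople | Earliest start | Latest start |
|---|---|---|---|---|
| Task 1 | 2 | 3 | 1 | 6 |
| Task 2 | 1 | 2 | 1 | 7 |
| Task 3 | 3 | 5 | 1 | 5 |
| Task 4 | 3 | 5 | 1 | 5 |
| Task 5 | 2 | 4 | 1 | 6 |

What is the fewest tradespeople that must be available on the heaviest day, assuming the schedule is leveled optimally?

9

Early-start (Task 1@1, Task 2@1, Task 3@1, Task 4@1, Task 5@1) gives peak 19: d1:19  d2:17  d3:10  d4:0  d5:0  d6:0  d7:0.
Shift Task 3→2, Task 4→5, Task 5→3.
Schedule Task 1@1, Task 2@1, Task 3@2, Task 4@5, Task 5@3: d1:5  d2:8  d3:9  d4:9  d5:5  d6:5  d7:5 — peak 9.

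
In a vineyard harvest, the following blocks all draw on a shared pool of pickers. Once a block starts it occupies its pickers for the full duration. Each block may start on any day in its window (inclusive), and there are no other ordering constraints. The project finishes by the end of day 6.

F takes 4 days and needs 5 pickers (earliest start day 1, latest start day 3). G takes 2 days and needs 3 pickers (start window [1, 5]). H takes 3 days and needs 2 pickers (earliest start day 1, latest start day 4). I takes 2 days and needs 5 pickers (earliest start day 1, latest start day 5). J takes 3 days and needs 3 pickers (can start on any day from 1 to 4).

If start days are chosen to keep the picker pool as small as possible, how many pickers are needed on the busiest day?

Early-start (F@1, G@1, H@1, I@1, J@1) gives peak 18: d1:18  d2:18  d3:10  d4:5  d5:0  d6:0.
Shift I→5, J→3.
Schedule F@1, G@1, H@1, I@5, J@3: d1:10  d2:10  d3:10  d4:8  d5:8  d6:5 — peak 10.

10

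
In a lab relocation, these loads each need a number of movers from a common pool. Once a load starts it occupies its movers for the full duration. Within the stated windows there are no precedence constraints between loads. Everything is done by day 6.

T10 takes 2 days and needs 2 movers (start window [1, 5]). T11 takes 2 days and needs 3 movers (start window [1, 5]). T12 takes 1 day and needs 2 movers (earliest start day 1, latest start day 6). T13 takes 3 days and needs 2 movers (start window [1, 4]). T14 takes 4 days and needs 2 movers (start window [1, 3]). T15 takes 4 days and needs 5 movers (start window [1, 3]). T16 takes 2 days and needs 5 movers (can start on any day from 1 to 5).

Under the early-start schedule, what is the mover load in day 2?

At early start, day 2 has: T10, T11, T13, T14, T15, T16.
Demand: 2 + 3 + 2 + 2 + 5 + 5 = 19.

19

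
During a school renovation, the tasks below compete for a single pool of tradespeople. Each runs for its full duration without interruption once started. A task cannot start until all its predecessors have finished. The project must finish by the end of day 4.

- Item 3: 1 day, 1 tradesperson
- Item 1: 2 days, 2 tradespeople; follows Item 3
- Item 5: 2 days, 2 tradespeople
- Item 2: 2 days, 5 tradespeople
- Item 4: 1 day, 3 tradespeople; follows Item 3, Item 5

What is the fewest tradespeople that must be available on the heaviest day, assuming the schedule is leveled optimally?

7

Early-start (Item 3@1, Item 1@2, Item 5@1, Item 2@1, Item 4@3) gives peak 9: d1:8  d2:9  d3:5  d4:0.
Shift Item 1→3, Item 2→2, Item 4→4.
Schedule Item 3@1, Item 1@3, Item 5@1, Item 2@2, Item 4@4: d1:3  d2:7  d3:7  d4:5 — peak 7.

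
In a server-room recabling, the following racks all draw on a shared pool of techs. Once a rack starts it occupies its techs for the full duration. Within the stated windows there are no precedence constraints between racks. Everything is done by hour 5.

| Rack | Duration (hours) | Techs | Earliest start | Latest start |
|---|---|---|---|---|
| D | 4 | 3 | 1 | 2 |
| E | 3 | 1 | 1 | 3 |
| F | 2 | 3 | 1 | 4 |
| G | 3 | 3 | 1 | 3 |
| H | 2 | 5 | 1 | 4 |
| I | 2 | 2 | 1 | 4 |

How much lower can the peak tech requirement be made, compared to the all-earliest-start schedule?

Early-start peak: h1:17  h2:17  h3:7  h4:3  h5:0 ⇒ 17.
Leveled (D@1, E@1, F@1, G@1, H@4, I@3): h1:10  h2:10  h3:9  h4:10  h5:5 ⇒ 10.
Reduction 17 − 10 = 7.

7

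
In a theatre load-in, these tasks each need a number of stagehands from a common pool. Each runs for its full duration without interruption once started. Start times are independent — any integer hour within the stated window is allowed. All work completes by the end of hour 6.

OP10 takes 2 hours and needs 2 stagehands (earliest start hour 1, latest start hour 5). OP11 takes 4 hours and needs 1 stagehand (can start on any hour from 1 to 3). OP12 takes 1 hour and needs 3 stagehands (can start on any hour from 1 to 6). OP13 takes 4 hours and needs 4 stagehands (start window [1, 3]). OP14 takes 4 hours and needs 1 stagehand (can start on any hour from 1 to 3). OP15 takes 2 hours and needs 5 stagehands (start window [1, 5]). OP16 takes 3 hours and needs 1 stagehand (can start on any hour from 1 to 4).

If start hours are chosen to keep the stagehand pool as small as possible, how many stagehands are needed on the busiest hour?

8

Early-start (OP10@1, OP11@1, OP12@1, OP13@1, OP14@1, OP15@1, OP16@1) gives peak 17: h1:17  h2:14  h3:7  h4:6  h5:0  h6:0.
Shift OP12→6, OP15→5, OP16→3.
Schedule OP10@1, OP11@1, OP12@6, OP13@1, OP14@1, OP15@5, OP16@3: h1:8  h2:8  h3:7  h4:7  h5:6  h6:8 — peak 8.
Total stagehand-hours = 44 over 6 hours ⇒ peak ≥ ⌈44/6⌉ = 8, so 8 is optimal.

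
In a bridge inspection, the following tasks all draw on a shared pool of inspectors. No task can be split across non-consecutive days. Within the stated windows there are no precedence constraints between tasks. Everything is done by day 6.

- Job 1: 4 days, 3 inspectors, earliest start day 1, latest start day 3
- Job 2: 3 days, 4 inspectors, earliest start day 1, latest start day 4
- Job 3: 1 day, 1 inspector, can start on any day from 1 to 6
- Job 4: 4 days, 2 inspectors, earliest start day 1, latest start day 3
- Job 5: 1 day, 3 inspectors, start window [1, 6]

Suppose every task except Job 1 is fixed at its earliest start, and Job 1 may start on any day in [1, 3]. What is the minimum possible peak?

Job 1@1: d1:13  d2:9  d3:9  d4:5  d5:0  d6:0 → peak 13
Job 1@2: d1:10  d2:9  d3:9  d4:5  d5:3  d6:0 → peak 10
Job 1@3: d1:10  d2:6  d3:9  d4:5  d5:3  d6:3 → peak 10
Best is Job 1@2, peak 10.

10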